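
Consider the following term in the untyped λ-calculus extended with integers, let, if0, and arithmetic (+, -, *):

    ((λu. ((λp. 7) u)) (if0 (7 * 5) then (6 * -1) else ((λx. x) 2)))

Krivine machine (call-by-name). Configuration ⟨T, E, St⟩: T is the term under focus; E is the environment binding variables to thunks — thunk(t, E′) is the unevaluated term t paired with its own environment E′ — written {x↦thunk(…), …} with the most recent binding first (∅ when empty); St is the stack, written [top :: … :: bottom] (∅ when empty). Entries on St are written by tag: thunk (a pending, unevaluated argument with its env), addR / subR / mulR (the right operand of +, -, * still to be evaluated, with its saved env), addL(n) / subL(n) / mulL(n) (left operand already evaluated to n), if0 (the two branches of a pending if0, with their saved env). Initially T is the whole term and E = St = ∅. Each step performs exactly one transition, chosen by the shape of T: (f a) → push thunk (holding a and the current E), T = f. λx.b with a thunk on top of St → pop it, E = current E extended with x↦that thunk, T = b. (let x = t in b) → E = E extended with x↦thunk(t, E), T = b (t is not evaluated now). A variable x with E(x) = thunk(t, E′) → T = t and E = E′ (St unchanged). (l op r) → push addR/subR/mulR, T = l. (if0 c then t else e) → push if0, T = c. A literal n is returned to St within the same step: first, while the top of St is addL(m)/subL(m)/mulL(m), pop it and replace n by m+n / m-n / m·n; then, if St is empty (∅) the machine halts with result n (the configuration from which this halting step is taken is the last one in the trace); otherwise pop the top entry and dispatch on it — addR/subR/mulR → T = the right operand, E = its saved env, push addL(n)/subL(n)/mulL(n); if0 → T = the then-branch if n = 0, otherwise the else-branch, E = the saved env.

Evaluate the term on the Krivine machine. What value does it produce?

t=0: [T=((λu. ((λp. 7) u)) (if0 (7 * 5) then (6 * -1) else ((λx. x) 2))) | E=∅ | St=∅]
t=1: [T=(λu. ((λp. 7) u)) | E=∅ | St=[thunk]]
t=2: [T=((λp. 7) u) | E={u↦thunk((if0 (7 * 5) then (6 * -1) else ((λx. x) 2)), ∅)} | St=∅]
t=3: [T=(λp. 7) | E={u↦thunk((if0 (7 * 5) then (6 * -1) else ((λx. x) 2)), ∅)} | St=[thunk]]
t=4: [T=7 | E={p↦thunk(u, {u↦thunk((if0 (7 * 5) then (6 * -1) else ((λx. x) 2)), ∅)}), u↦thunk((if0 (7 * 5) then (6 * -1) else ((λx. x) 2)), ∅)} | St=∅]
→ final value 7

Answer: 7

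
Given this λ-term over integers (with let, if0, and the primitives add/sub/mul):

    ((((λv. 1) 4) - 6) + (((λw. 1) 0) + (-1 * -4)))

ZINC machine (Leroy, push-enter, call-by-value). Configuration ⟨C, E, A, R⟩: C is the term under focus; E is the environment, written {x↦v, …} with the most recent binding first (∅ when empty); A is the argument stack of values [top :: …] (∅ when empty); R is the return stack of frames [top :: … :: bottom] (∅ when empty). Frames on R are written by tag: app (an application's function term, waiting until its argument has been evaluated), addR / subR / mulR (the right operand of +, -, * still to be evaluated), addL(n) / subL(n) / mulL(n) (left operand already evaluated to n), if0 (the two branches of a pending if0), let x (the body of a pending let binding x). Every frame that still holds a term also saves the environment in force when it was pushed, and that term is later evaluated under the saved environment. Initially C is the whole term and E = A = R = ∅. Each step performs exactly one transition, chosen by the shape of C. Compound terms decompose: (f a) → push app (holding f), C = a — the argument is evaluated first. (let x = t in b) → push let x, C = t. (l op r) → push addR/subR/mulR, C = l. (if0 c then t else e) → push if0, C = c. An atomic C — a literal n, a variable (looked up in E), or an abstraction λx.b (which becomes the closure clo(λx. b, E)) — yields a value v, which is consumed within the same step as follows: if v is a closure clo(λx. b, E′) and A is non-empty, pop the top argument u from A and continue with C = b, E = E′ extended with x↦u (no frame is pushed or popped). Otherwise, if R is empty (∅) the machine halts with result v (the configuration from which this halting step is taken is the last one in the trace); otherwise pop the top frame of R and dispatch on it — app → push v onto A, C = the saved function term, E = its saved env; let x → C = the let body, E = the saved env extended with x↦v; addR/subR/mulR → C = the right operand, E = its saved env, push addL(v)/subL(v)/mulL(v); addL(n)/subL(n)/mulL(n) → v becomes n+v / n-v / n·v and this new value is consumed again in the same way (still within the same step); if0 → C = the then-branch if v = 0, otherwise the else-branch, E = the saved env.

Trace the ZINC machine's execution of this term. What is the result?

Answer: 0

Derivation:
[0] <C=((((λv. 1) 4) - 6) + (((λw. 1) 0) + (-1 * -4))), E=∅, A=∅, R=∅>
[1] <C=(((λv. 1) 4) - 6), E=∅, A=∅, R=[addR]>
[2] <C=((λv. 1) 4), E=∅, A=∅, R=[subR :: addR]>
[3] <C=4, E=∅, A=∅, R=[app :: subR :: addR]>
[4] <C=(λv. 1), E=∅, A=[4], R=[subR :: addR]>
[5] <C=1, E={v↦4}, A=∅, R=[subR :: addR]>
[6] <C=6, E=∅, A=∅, R=[subL(1) :: addR]>
[7] <C=(((λw. 1) 0) + (-1 * -4)), E=∅, A=∅, R=[addL(-5)]>
[8] <C=((λw. 1) 0), E=∅, A=∅, R=[addR :: addL(-5)]>
[9] <C=0, E=∅, A=∅, R=[app :: addR :: addL(-5)]>
[10] <C=(λw. 1), E=∅, A=[0], R=[addR :: addL(-5)]>
[11] <C=1, E={w↦0}, A=∅, R=[addR :: addL(-5)]>
[12] <C=(-1 * -4), E=∅, A=∅, R=[addL(1) :: addL(-5)]>
[13] <C=-1, E=∅, A=∅, R=[mulR :: addL(1) :: addL(-5)]>
[14] <C=-4, E=∅, A=∅, R=[mulL(-1) :: addL(1) :: addL(-5)]>
→ final value 0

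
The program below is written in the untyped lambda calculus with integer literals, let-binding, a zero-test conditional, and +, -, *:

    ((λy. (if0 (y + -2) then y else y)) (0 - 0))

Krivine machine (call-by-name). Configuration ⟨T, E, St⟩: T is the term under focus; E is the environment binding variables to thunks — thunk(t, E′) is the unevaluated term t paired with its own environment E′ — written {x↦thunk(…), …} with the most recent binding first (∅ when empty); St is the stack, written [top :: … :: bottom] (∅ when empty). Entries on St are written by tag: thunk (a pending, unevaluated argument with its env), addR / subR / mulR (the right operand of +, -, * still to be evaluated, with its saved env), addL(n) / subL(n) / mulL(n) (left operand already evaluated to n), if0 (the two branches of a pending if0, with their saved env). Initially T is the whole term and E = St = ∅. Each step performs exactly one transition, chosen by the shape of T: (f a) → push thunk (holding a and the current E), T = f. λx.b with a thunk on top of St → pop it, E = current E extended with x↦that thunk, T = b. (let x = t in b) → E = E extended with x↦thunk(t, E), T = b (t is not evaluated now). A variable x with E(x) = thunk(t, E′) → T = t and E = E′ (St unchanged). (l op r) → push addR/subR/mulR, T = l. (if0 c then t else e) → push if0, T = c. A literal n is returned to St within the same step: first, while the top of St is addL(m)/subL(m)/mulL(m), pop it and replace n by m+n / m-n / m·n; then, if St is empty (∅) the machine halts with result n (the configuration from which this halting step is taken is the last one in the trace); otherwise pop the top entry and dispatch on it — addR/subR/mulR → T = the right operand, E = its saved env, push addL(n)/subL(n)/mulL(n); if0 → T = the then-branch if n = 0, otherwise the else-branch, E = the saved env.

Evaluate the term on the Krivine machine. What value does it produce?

step 0: <T=((λy. (if0 (y + -2) then y else y)) (0 - 0)), E=∅, St=∅>
step 1: <T=(λy. (if0 (y + -2) then y else y)), E=∅, St=[thunk]>
step 2: <T=(if0 (y + -2) then y else y), E={y↦thunk((0 - 0), ∅)}, St=∅>
step 3: <T=(y + -2), E={y↦thunk((0 - 0), ∅)}, St=[if0]>
step 4: <T=y, E={y↦thunk((0 - 0), ∅)}, St=[addR :: if0]>
step 5: <T=(0 - 0), E=∅, St=[addR :: if0]>
step 6: <T=0, E=∅, St=[subR :: addR :: if0]>
step 7: <T=0, E=∅, St=[subL(0) :: addR :: if0]>
step 8: <T=-2, E={y↦thunk((0 - 0), ∅)}, St=[addL(0) :: if0]>
step 9: <T=y, E={y↦thunk((0 - 0), ∅)}, St=∅>
step 10: <T=(0 - 0), E=∅, St=∅>
step 11: <T=0, E=∅, St=[subR]>
step 12: <T=0, E=∅, St=[subL(0)]>
→ final value 0

Answer: 0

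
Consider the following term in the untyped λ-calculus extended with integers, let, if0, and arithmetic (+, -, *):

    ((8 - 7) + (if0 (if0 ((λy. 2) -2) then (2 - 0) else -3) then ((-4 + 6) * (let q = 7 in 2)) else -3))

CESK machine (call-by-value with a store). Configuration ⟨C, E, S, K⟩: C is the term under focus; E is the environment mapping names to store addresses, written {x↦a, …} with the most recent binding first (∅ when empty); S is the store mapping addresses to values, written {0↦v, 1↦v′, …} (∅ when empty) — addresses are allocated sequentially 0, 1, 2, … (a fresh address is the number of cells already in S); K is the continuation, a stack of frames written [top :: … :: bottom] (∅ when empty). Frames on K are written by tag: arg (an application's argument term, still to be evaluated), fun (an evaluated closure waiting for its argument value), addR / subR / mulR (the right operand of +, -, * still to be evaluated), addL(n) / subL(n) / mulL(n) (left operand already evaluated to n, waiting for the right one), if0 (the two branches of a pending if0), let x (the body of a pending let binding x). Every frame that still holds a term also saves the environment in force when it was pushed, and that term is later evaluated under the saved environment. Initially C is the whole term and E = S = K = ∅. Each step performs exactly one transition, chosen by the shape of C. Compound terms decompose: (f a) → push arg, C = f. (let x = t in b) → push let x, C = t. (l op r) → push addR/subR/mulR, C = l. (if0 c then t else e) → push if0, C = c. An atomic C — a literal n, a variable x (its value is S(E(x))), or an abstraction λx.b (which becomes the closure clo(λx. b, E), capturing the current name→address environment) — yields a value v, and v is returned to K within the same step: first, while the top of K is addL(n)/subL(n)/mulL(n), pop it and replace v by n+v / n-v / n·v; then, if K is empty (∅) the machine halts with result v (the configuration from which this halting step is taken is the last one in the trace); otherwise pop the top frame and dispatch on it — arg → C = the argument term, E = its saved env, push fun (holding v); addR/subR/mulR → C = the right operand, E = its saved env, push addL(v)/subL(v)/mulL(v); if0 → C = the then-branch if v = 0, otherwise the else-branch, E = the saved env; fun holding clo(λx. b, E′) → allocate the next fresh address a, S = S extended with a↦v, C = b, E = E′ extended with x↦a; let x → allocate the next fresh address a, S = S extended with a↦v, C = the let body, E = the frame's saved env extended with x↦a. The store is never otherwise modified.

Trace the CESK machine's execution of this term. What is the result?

0. <C=((8 - 7) + (if0 (if0 ((λy. 2) -2) then (2 - 0) else -3) then ((-4 + 6) * (let q = 7 in 2)) else -3)), E=∅, S=∅, K=∅>
1. <C=(8 - 7), E=∅, S=∅, K=[addR]>
2. <C=8, E=∅, S=∅, K=[subR :: addR]>
3. <C=7, E=∅, S=∅, K=[subL(8) :: addR]>
4. <C=(if0 (if0 ((λy. 2) -2) then (2 - 0) else -3) then ((-4 + 6) * (let q = 7 in 2)) else -3), E=∅, S=∅, K=[addL(1)]>
5. <C=(if0 ((λy. 2) -2) then (2 - 0) else -3), E=∅, S=∅, K=[if0 :: addL(1)]>
6. <C=((λy. 2) -2), E=∅, S=∅, K=[if0 :: if0 :: addL(1)]>
7. <C=(λy. 2), E=∅, S=∅, K=[arg :: if0 :: if0 :: addL(1)]>
8. <C=-2, E=∅, S=∅, K=[fun :: if0 :: if0 :: addL(1)]>
9. <C=2, E={y↦0}, S={0↦-2}, K=[if0 :: if0 :: addL(1)]>
10. <C=-3, E=∅, S={0↦-2}, K=[if0 :: addL(1)]>
11. <C=-3, E=∅, S={0↦-2}, K=[addL(1)]>
→ final value -2

Answer: -2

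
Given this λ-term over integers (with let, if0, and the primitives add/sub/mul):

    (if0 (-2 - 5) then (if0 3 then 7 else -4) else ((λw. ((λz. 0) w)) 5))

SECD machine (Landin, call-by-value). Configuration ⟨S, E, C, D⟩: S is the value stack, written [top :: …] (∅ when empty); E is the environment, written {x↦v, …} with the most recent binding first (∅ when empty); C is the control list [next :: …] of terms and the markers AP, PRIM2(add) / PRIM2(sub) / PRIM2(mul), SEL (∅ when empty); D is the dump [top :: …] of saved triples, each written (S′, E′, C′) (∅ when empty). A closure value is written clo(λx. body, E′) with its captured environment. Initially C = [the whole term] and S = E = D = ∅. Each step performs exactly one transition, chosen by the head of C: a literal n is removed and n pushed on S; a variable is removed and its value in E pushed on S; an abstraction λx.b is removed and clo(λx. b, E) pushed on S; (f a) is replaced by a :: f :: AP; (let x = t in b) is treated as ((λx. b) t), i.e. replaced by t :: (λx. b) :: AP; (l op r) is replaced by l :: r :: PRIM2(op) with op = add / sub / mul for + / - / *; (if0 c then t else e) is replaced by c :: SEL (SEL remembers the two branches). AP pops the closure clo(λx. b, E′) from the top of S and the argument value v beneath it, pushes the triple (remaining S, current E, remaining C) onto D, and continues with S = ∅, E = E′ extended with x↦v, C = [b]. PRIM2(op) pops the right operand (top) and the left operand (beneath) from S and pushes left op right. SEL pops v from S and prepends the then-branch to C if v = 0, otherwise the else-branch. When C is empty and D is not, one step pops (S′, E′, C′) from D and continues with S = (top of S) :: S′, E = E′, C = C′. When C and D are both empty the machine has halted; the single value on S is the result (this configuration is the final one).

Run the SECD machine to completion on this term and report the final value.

[0] ⟨S=∅; E=∅; C=[(if0 (-2 - 5) then (if0 3 then 7 else -4) else ((λw. ((λz. 0) w)) 5))]; D=∅⟩
[1] ⟨S=∅; E=∅; C=[(-2 - 5) :: SEL]; D=∅⟩
[2] ⟨S=∅; E=∅; C=[-2 :: 5 :: PRIM2(sub) :: SEL]; D=∅⟩
[3] ⟨S=[-2]; E=∅; C=[5 :: PRIM2(sub) :: SEL]; D=∅⟩
[4] ⟨S=[5 :: -2]; E=∅; C=[PRIM2(sub) :: SEL]; D=∅⟩
[5] ⟨S=[-7]; E=∅; C=[SEL]; D=∅⟩
[6] ⟨S=∅; E=∅; C=[((λw. ((λz. 0) w)) 5)]; D=∅⟩
[7] ⟨S=∅; E=∅; C=[5 :: (λw. ((λz. 0) w)) :: AP]; D=∅⟩
[8] ⟨S=[5]; E=∅; C=[(λw. ((λz. 0) w)) :: AP]; D=∅⟩
[9] ⟨S=[clo(λw. ((λz. 0) w), ∅) :: 5]; E=∅; C=[AP]; D=∅⟩
[10] ⟨S=∅; E={w↦5}; C=[((λz. 0) w)]; D=[(∅, ∅, ∅)]⟩
[11] ⟨S=∅; E={w↦5}; C=[w :: (λz. 0) :: AP]; D=[(∅, ∅, ∅)]⟩
[12] ⟨S=[5]; E={w↦5}; C=[(λz. 0) :: AP]; D=[(∅, ∅, ∅)]⟩
[13] ⟨S=[clo(λz. 0, {w↦5}) :: 5]; E={w↦5}; C=[AP]; D=[(∅, ∅, ∅)]⟩
[14] ⟨S=∅; E={z↦5, w↦5}; C=[0]; D=[(∅, {w↦5}, ∅) :: (∅, ∅, ∅)]⟩
[15] ⟨S=[0]; E={z↦5, w↦5}; C=∅; D=[(∅, {w↦5}, ∅) :: (∅, ∅, ∅)]⟩
[16] ⟨S=[0]; E={w↦5}; C=∅; D=[(∅, ∅, ∅)]⟩
[17] ⟨S=[0]; E=∅; C=∅; D=∅⟩
→ final value 0

Answer: 0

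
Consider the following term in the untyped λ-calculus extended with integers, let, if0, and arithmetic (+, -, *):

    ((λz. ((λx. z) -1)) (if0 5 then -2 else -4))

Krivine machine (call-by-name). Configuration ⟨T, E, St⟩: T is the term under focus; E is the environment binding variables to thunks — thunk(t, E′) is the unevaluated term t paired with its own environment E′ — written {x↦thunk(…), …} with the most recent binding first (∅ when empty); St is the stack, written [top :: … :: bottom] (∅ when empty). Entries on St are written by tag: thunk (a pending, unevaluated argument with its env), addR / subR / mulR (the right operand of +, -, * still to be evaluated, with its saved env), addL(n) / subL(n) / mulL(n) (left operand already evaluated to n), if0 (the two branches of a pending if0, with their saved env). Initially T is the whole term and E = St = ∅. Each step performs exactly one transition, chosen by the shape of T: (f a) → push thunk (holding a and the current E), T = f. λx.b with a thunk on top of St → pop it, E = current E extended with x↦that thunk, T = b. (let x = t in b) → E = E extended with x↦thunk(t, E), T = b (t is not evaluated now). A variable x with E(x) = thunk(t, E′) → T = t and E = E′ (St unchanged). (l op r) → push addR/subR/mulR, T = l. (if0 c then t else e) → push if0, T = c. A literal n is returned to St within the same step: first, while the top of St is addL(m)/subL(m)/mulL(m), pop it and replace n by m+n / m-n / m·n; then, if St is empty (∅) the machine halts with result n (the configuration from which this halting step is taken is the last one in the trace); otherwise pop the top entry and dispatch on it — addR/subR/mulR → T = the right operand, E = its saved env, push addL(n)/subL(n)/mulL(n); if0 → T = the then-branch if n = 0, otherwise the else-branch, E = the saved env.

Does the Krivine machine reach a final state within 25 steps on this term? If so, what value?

Answer: -4

Execution trace:
t=0: [T=((λz. ((λx. z) -1)) (if0 5 then -2 else -4)) | E=∅ | St=∅]
t=1: [T=(λz. ((λx. z) -1)) | E=∅ | St=[thunk]]
t=2: [T=((λx. z) -1) | E={z↦thunk((if0 5 then -2 else -4), ∅)} | St=∅]
t=3: [T=(λx. z) | E={z↦thunk((if0 5 then -2 else -4), ∅)} | St=[thunk]]
t=4: [T=z | E={x↦thunk(-1, {z↦thunk((if0 5 then -2 else -4), ∅)}), z↦thunk((if0 5 then -2 else -4), ∅)} | St=∅]
t=5: [T=(if0 5 then -2 else -4) | E=∅ | St=∅]
t=6: [T=5 | E=∅ | St=[if0]]
t=7: [T=-4 | E=∅ | St=∅]
→ final value -4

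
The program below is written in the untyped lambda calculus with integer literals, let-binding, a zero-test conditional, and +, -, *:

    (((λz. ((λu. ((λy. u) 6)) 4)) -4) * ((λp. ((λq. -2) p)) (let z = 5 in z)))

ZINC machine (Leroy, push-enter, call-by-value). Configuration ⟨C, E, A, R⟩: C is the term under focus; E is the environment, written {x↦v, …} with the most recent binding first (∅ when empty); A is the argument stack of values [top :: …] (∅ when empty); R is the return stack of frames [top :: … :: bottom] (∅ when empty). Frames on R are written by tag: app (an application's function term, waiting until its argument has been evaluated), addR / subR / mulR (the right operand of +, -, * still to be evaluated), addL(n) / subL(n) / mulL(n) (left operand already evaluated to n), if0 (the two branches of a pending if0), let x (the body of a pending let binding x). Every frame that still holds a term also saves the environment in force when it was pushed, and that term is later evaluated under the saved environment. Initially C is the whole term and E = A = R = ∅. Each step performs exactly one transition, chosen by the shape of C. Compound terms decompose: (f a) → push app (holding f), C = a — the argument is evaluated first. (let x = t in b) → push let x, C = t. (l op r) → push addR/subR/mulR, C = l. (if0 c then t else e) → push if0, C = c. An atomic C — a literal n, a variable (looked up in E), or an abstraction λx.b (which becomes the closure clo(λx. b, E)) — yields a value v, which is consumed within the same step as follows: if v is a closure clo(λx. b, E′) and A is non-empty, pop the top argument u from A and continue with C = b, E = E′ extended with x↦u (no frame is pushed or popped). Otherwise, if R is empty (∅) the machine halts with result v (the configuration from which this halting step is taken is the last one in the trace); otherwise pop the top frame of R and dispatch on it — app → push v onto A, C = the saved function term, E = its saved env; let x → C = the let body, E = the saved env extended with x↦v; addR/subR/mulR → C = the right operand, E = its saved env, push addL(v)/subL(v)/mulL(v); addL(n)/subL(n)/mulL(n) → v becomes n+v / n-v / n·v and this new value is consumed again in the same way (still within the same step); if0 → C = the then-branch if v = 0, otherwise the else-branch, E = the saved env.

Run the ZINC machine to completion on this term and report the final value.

t=0: <C=(((λz. ((λu. ((λy. u) 6)) 4)) -4) * ((λp. ((λq. -2) p)) (let z = 5 in z))), E=∅, A=∅, R=∅>
t=1: <C=((λz. ((λu. ((λy. u) 6)) 4)) -4), E=∅, A=∅, R=[mulR]>
t=2: <C=-4, E=∅, A=∅, R=[app :: mulR]>
t=3: <C=(λz. ((λu. ((λy. u) 6)) 4)), E=∅, A=[-4], R=[mulR]>
t=4: <C=((λu. ((λy. u) 6)) 4), E={z↦-4}, A=∅, R=[mulR]>
t=5: <C=4, E={z↦-4}, A=∅, R=[app :: mulR]>
t=6: <C=(λu. ((λy. u) 6)), E={z↦-4}, A=[4], R=[mulR]>
t=7: <C=((λy. u) 6), E={u↦4, z↦-4}, A=∅, R=[mulR]>
t=8: <C=6, E={u↦4, z↦-4}, A=∅, R=[app :: mulR]>
t=9: <C=(λy. u), E={u↦4, z↦-4}, A=[6], R=[mulR]>
t=10: <C=u, E={y↦6, u↦4, z↦-4}, A=∅, R=[mulR]>
t=11: <C=((λp. ((λq. -2) p)) (let z = 5 in z)), E=∅, A=∅, R=[mulL(4)]>
t=12: <C=(let z = 5 in z), E=∅, A=∅, R=[app :: mulL(4)]>
t=13: <C=5, E=∅, A=∅, R=[let z :: app :: mulL(4)]>
t=14: <C=z, E={z↦5}, A=∅, R=[app :: mulL(4)]>
t=15: <C=(λp. ((λq. -2) p)), E=∅, A=[5], R=[mulL(4)]>
t=16: <C=((λq. -2) p), E={p↦5}, A=∅, R=[mulL(4)]>
t=17: <C=p, E={p↦5}, A=∅, R=[app :: mulL(4)]>
t=18: <C=(λq. -2), E={p↦5}, A=[5], R=[mulL(4)]>
t=19: <C=-2, E={q↦5, p↦5}, A=∅, R=[mulL(4)]>
→ final value -8

Answer: -8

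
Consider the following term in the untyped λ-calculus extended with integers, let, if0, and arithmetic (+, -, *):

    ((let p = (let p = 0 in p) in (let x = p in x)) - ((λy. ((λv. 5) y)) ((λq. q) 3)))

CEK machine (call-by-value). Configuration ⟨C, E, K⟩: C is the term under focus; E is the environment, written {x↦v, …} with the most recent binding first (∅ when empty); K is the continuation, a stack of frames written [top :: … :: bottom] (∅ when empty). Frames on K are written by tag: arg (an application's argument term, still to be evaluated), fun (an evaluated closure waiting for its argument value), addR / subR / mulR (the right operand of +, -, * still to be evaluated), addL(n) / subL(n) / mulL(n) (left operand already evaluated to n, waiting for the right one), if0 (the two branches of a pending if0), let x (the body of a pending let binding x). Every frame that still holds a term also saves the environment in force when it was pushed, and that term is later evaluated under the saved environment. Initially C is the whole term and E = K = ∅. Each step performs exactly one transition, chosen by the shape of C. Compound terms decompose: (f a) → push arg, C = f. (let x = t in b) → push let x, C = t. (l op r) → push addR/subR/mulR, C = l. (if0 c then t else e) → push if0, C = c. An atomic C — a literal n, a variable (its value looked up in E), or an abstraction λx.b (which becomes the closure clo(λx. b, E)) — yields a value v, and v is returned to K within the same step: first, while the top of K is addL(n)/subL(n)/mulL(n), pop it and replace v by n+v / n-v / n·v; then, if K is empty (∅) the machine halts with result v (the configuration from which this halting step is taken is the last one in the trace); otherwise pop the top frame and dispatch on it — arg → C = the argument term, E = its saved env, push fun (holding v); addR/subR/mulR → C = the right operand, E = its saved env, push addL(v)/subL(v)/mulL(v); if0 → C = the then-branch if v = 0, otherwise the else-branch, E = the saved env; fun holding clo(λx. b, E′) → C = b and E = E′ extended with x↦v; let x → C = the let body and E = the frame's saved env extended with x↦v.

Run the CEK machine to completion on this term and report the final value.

step 0: ⟨C=((let p = (let p = 0 in p) in (let x = p in x)) - ((λy. ((λv. 5) y)) ((λq. q) 3))); E=∅; K=∅⟩
step 1: ⟨C=(let p = (let p = 0 in p) in (let x = p in x)); E=∅; K=[subR]⟩
step 2: ⟨C=(let p = 0 in p); E=∅; K=[let p :: subR]⟩
step 3: ⟨C=0; E=∅; K=[let p :: let p :: subR]⟩
step 4: ⟨C=p; E={p↦0}; K=[let p :: subR]⟩
step 5: ⟨C=(let x = p in x); E={p↦0}; K=[subR]⟩
step 6: ⟨C=p; E={p↦0}; K=[let x :: subR]⟩
step 7: ⟨C=x; E={x↦0, p↦0}; K=[subR]⟩
step 8: ⟨C=((λy. ((λv. 5) y)) ((λq. q) 3)); E=∅; K=[subL(0)]⟩
step 9: ⟨C=(λy. ((λv. 5) y)); E=∅; K=[arg :: subL(0)]⟩
step 10: ⟨C=((λq. q) 3); E=∅; K=[fun :: subL(0)]⟩
step 11: ⟨C=(λq. q); E=∅; K=[arg :: fun :: subL(0)]⟩
step 12: ⟨C=3; E=∅; K=[fun :: fun :: subL(0)]⟩
step 13: ⟨C=q; E={q↦3}; K=[fun :: subL(0)]⟩
step 14: ⟨C=((λv. 5) y); E={y↦3}; K=[subL(0)]⟩
step 15: ⟨C=(λv. 5); E={y↦3}; K=[arg :: subL(0)]⟩
step 16: ⟨C=y; E={y↦3}; K=[fun :: subL(0)]⟩
step 17: ⟨C=5; E={v↦3, y↦3}; K=[subL(0)]⟩
→ final value -5

Answer: -5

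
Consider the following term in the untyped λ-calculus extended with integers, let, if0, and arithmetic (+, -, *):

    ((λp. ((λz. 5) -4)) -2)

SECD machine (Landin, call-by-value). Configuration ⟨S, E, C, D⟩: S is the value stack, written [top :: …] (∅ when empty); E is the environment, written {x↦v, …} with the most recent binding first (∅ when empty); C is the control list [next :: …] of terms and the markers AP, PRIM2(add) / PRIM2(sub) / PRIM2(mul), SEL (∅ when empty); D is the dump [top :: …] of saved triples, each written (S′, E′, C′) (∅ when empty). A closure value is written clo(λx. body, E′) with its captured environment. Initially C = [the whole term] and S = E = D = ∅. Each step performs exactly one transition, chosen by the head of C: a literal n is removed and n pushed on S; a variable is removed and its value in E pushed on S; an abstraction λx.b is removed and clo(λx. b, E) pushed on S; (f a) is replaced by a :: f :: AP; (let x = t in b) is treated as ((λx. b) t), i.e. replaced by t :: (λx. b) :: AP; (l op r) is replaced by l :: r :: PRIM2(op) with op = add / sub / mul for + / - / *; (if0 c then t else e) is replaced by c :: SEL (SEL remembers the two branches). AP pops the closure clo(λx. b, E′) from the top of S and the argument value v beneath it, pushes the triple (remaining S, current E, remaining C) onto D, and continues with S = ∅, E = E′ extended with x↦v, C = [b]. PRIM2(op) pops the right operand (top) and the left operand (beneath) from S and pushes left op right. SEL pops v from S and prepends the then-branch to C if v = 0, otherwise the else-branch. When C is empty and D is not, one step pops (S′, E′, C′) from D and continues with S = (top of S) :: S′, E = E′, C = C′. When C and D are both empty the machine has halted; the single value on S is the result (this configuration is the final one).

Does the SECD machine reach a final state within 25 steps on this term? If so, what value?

Answer: 5

Derivation:
[0] [S=∅ | E=∅ | C=[((λp. ((λz. 5) -4)) -2)] | D=∅]
[1] [S=∅ | E=∅ | C=[-2 :: (λp. ((λz. 5) -4)) :: AP] | D=∅]
[2] [S=[-2] | E=∅ | C=[(λp. ((λz. 5) -4)) :: AP] | D=∅]
[3] [S=[clo(λp. ((λz. 5) -4), ∅) :: -2] | E=∅ | C=[AP] | D=∅]
[4] [S=∅ | E={p↦-2} | C=[((λz. 5) -4)] | D=[(∅, ∅, ∅)]]
[5] [S=∅ | E={p↦-2} | C=[-4 :: (λz. 5) :: AP] | D=[(∅, ∅, ∅)]]
[6] [S=[-4] | E={p↦-2} | C=[(λz. 5) :: AP] | D=[(∅, ∅, ∅)]]
[7] [S=[clo(λz. 5, {p↦-2}) :: -4] | E={p↦-2} | C=[AP] | D=[(∅, ∅, ∅)]]
[8] [S=∅ | E={z↦-4, p↦-2} | C=[5] | D=[(∅, {p↦-2}, ∅) :: (∅, ∅, ∅)]]
[9] [S=[5] | E={z↦-4, p↦-2} | C=∅ | D=[(∅, {p↦-2}, ∅) :: (∅, ∅, ∅)]]
[10] [S=[5] | E={p↦-2} | C=∅ | D=[(∅, ∅, ∅)]]
[11] [S=[5] | E=∅ | C=∅ | D=∅]
→ final value 5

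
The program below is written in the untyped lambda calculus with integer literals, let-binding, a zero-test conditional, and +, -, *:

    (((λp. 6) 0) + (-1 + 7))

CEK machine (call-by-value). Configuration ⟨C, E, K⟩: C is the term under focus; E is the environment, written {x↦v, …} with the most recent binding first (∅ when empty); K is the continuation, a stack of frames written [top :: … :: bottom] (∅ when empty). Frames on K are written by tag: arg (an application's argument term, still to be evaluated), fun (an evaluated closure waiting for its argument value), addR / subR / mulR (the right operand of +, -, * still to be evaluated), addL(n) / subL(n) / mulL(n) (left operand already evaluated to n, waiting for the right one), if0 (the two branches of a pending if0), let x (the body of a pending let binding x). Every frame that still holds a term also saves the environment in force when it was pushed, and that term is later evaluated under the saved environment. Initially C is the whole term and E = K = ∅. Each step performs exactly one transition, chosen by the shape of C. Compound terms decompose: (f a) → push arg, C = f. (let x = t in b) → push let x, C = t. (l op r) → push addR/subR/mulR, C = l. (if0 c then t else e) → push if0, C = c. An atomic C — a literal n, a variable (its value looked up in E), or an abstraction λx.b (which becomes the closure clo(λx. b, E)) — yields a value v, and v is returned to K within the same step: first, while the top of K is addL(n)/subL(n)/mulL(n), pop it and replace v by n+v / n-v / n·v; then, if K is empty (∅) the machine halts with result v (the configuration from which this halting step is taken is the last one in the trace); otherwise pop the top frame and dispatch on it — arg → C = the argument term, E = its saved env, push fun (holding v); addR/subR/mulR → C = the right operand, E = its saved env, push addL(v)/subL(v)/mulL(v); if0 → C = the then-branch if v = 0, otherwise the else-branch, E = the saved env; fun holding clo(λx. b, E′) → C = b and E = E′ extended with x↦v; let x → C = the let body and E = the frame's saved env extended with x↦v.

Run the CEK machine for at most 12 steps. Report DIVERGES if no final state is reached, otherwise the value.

0. [C=(((λp. 6) 0) + (-1 + 7)) | E=∅ | K=∅]
1. [C=((λp. 6) 0) | E=∅ | K=[addR]]
2. [C=(λp. 6) | E=∅ | K=[arg :: addR]]
3. [C=0 | E=∅ | K=[fun :: addR]]
4. [C=6 | E={p↦0} | K=[addR]]
5. [C=(-1 + 7) | E=∅ | K=[addL(6)]]
6. [C=-1 | E=∅ | K=[addR :: addL(6)]]
7. [C=7 | E=∅ | K=[addL(-1) :: addL(6)]]
→ final value 12

Answer: 12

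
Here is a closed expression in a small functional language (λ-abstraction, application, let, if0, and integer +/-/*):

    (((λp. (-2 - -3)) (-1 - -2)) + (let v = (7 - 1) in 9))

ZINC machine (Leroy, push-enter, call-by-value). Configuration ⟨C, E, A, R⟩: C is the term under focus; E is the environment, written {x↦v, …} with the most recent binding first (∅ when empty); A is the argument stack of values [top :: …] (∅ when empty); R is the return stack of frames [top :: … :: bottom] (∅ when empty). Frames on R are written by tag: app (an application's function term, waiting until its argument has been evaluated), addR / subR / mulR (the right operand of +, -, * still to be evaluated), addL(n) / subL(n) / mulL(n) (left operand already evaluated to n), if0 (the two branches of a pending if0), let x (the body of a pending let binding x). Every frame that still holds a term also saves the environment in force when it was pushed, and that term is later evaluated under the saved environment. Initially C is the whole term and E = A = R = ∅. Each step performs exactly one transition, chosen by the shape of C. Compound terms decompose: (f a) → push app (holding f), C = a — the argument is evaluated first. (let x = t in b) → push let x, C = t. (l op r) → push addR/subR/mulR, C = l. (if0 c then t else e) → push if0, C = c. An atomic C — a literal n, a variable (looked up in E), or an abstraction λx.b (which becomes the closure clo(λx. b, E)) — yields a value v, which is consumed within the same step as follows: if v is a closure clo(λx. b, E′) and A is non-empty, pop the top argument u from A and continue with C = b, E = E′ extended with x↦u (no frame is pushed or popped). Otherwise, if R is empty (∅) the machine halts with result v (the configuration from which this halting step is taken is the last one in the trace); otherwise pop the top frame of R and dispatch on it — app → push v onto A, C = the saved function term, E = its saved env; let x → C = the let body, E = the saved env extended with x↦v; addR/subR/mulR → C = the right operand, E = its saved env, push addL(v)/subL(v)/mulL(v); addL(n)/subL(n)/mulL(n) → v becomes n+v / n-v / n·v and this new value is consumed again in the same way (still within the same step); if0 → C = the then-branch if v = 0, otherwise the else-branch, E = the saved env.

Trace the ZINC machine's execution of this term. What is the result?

t=0: ⟨C=(((λp. (-2 - -3)) (-1 - -2)) + (let v = (7 - 1) in 9)); E=∅; A=∅; R=∅⟩
t=1: ⟨C=((λp. (-2 - -3)) (-1 - -2)); E=∅; A=∅; R=[addR]⟩
t=2: ⟨C=(-1 - -2); E=∅; A=∅; R=[app :: addR]⟩
t=3: ⟨C=-1; E=∅; A=∅; R=[subR :: app :: addR]⟩
t=4: ⟨C=-2; E=∅; A=∅; R=[subL(-1) :: app :: addR]⟩
t=5: ⟨C=(λp. (-2 - -3)); E=∅; A=[1]; R=[addR]⟩
t=6: ⟨C=(-2 - -3); E={p↦1}; A=∅; R=[addR]⟩
t=7: ⟨C=-2; E={p↦1}; A=∅; R=[subR :: addR]⟩
t=8: ⟨C=-3; E={p↦1}; A=∅; R=[subL(-2) :: addR]⟩
t=9: ⟨C=(let v = (7 - 1) in 9); E=∅; A=∅; R=[addL(1)]⟩
t=10: ⟨C=(7 - 1); E=∅; A=∅; R=[let v :: addL(1)]⟩
t=11: ⟨C=7; E=∅; A=∅; R=[subR :: let v :: addL(1)]⟩
t=12: ⟨C=1; E=∅; A=∅; R=[subL(7) :: let v :: addL(1)]⟩
t=13: ⟨C=9; E={v↦6}; A=∅; R=[addL(1)]⟩
→ final value 10

Answer: 10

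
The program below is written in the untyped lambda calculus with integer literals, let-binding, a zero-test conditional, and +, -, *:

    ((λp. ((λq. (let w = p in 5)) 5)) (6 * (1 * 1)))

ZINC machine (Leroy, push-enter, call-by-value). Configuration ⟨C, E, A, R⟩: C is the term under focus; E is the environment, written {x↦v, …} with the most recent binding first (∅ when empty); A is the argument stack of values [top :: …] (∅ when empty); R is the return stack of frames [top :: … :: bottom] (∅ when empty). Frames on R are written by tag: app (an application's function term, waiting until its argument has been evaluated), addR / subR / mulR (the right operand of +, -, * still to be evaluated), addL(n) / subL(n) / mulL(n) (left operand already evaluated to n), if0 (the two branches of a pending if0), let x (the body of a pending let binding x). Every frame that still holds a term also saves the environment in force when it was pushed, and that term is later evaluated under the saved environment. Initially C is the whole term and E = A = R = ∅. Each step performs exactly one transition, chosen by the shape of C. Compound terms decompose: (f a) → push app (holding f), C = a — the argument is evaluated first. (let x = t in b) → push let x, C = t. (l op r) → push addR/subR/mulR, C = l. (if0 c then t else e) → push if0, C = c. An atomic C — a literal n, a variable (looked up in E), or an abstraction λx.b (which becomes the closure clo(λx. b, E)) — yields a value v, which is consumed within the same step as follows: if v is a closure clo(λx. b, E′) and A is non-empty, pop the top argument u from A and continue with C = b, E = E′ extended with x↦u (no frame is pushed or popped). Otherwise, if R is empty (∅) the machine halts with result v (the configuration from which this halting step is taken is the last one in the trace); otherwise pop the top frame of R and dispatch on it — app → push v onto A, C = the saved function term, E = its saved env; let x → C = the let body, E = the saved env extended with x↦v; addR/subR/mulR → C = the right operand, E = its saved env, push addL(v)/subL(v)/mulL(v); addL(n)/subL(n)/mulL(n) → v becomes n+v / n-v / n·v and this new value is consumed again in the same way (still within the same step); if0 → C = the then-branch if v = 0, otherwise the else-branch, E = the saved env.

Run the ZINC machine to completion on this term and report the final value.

t=0: [C=((λp. ((λq. (let w = p in 5)) 5)) (6 * (1 * 1))) | E=∅ | A=∅ | R=∅]
t=1: [C=(6 * (1 * 1)) | E=∅ | A=∅ | R=[app]]
t=2: [C=6 | E=∅ | A=∅ | R=[mulR :: app]]
t=3: [C=(1 * 1) | E=∅ | A=∅ | R=[mulL(6) :: app]]
t=4: [C=1 | E=∅ | A=∅ | R=[mulR :: mulL(6) :: app]]
t=5: [C=1 | E=∅ | A=∅ | R=[mulL(1) :: mulL(6) :: app]]
t=6: [C=(λp. ((λq. (let w = p in 5)) 5)) | E=∅ | A=[6] | R=∅]
t=7: [C=((λq. (let w = p in 5)) 5) | E={p↦6} | A=∅ | R=∅]
t=8: [C=5 | E={p↦6} | A=∅ | R=[app]]
t=9: [C=(λq. (let w = p in 5)) | E={p↦6} | A=[5] | R=∅]
t=10: [C=(let w = p in 5) | E={q↦5, p↦6} | A=∅ | R=∅]
t=11: [C=p | E={q↦5, p↦6} | A=∅ | R=[let w]]
t=12: [C=5 | E={w↦6, q↦5, p↦6} | A=∅ | R=∅]
→ final value 5

Answer: 5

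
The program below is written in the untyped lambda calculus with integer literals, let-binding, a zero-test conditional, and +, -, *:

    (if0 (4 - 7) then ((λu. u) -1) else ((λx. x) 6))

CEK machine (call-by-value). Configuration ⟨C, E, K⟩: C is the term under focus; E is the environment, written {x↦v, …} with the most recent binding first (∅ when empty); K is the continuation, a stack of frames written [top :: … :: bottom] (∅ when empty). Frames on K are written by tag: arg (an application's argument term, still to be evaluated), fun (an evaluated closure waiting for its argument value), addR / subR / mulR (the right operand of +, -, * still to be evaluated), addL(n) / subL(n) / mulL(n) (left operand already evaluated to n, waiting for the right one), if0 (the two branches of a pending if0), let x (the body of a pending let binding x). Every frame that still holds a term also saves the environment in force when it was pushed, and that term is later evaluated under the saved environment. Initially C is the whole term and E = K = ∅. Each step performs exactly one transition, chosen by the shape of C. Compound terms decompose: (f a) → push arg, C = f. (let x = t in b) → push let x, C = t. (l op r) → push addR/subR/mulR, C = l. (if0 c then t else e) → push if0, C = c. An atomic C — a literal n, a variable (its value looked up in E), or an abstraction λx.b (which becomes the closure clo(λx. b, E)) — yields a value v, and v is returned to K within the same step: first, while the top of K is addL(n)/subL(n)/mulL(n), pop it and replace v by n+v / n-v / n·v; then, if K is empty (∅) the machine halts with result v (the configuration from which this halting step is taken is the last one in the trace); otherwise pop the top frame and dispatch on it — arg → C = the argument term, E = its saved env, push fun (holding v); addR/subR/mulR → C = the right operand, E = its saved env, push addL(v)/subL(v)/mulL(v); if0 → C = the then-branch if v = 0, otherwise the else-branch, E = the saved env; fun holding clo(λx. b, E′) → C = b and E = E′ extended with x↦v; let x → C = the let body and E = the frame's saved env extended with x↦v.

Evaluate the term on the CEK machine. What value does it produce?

t=0: <C=(if0 (4 - 7) then ((λu. u) -1) else ((λx. x) 6)), E=∅, K=∅>
t=1: <C=(4 - 7), E=∅, K=[if0]>
t=2: <C=4, E=∅, K=[subR :: if0]>
t=3: <C=7, E=∅, K=[subL(4) :: if0]>
t=4: <C=((λx. x) 6), E=∅, K=∅>
t=5: <C=(λx. x), E=∅, K=[arg]>
t=6: <C=6, E=∅, K=[fun]>
t=7: <C=x, E={x↦6}, K=∅>
→ final value 6

Answer: 6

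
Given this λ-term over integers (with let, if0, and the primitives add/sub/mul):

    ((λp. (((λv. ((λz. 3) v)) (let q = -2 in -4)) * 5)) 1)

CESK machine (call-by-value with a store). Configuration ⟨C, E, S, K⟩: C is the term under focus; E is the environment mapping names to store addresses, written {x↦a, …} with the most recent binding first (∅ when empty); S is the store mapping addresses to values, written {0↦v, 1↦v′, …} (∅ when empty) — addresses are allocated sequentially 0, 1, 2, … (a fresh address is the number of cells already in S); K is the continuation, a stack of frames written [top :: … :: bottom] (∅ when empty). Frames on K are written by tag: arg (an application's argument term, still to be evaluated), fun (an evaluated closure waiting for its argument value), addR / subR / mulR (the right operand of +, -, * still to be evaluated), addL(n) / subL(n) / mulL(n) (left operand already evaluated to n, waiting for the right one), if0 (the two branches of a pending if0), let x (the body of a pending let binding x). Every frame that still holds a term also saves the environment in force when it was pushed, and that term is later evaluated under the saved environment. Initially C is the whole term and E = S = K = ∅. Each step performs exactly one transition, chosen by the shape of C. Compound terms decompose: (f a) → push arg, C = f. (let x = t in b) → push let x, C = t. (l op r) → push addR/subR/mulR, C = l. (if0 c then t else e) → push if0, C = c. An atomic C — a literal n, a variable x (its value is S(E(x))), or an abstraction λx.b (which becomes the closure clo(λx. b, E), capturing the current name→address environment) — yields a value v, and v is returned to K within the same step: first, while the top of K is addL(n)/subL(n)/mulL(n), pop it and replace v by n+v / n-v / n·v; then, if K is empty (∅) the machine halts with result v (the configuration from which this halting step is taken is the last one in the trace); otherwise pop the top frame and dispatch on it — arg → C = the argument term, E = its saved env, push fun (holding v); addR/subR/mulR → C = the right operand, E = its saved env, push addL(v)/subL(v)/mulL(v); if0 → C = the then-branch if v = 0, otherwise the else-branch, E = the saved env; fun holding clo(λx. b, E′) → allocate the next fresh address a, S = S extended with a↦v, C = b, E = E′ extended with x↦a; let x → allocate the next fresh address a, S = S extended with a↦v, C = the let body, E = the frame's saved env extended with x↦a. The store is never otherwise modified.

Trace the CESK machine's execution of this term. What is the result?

[0] <C=((λp. (((λv. ((λz. 3) v)) (let q = -2 in -4)) * 5)) 1), E=∅, S=∅, K=∅>
[1] <C=(λp. (((λv. ((λz. 3) v)) (let q = -2 in -4)) * 5)), E=∅, S=∅, K=[arg]>
[2] <C=1, E=∅, S=∅, K=[fun]>
[3] <C=(((λv. ((λz. 3) v)) (let q = -2 in -4)) * 5), E={p↦0}, S={0↦1}, K=∅>
[4] <C=((λv. ((λz. 3) v)) (let q = -2 in -4)), E={p↦0}, S={0↦1}, K=[mulR]>
[5] <C=(λv. ((λz. 3) v)), E={p↦0}, S={0↦1}, K=[arg :: mulR]>
[6] <C=(let q = -2 in -4), E={p↦0}, S={0↦1}, K=[fun :: mulR]>
[7] <C=-2, E={p↦0}, S={0↦1}, K=[let q :: fun :: mulR]>
[8] <C=-4, E={q↦1, p↦0}, S={0↦1, 1↦-2}, K=[fun :: mulR]>
[9] <C=((λz. 3) v), E={v↦2, p↦0}, S={0↦1, 1↦-2, 2↦-4}, K=[mulR]>
[10] <C=(λz. 3), E={v↦2, p↦0}, S={0↦1, 1↦-2, 2↦-4}, K=[arg :: mulR]>
[11] <C=v, E={v↦2, p↦0}, S={0↦1, 1↦-2, 2↦-4}, K=[fun :: mulR]>
[12] <C=3, E={z↦3, v↦2, p↦0}, S={0↦1, 1↦-2, 2↦-4, 3↦-4}, K=[mulR]>
[13] <C=5, E={p↦0}, S={0↦1, 1↦-2, 2↦-4, 3↦-4}, K=[mulL(3)]>
→ final value 15

Answer: 15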